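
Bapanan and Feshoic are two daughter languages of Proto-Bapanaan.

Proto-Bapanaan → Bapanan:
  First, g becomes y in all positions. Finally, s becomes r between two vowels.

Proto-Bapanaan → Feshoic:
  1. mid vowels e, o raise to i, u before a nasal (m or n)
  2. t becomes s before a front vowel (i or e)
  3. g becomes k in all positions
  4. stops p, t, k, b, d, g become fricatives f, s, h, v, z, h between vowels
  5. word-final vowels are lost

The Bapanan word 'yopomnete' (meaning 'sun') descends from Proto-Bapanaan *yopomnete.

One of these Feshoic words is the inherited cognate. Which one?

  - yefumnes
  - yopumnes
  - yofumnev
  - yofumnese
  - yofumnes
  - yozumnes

yofumnes

Feshoic: start from *yopomnete.
  rule 1 (pre-nasal raising): yopomnete → yopumnete
  rule 2 (palatalisation): yopumnete → yopumnese
  rule 3: no change — yopumnese
  rule 4 (intervocalic lenition): yopumnese → yofumnese
  rule 5 (apocope): yofumnese → yofumnes
  ⇒ Feshoic yofumnes
The other candidates each miss or misapply at least one Feshoic change.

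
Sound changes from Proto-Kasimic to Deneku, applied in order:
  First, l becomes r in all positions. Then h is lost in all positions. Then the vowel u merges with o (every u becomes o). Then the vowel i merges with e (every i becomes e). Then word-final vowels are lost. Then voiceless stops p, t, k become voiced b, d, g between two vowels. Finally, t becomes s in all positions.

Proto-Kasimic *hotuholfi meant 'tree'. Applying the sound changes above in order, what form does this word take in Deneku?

Deneku: *hotuholfi > hotuhorfi > otuorfi > otoorfi > otoorfe > otoorf > odoorf  (by unconditioned shift, h-loss, vowel merger, vowel merger, apocope, intervocalic voicing)

odoorf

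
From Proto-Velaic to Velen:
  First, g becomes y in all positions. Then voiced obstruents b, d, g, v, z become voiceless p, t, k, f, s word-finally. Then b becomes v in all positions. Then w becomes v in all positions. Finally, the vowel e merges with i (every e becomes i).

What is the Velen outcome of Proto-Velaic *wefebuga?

vifivuya

Velen: *wefebuga > wefebuya > wefevuya > vefevuya > vifivuya  (by unconditioned shift, unconditioned shift, unconditioned shift, vowel merger)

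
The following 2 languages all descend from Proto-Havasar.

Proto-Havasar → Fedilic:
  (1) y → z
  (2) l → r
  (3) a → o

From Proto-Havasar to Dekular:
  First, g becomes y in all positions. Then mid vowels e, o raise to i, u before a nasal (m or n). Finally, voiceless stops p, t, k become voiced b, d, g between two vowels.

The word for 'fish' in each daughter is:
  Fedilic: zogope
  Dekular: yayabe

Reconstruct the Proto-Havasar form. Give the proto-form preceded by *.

*yagape

Position 3: Fedilic has g, Dekular has y. Fedilic preserves g here (none of its changes turn any other segment into g), so the proto-segment is *g.
Position 2: Fedilic has o, Dekular has a. Dekular preserves a here (none of its changes turn any other segment into a), so the proto-segment is *a.
Position 5: Fedilic has p, Dekular has b. Fedilic preserves p here (none of its changes turn any other segment into p), so the proto-segment is *p.
This points to *yagape. Verify forward in each daughter:
Fedilic: *yagape
  yagape → zagape   [unconditioned shift]
  zagape (rule 2 does not apply)
  zagape → zogope   [vowel merger]
  giving Fedilic zogope.
Dekular: *yagape > yayape > yayabe  (by unconditioned shift, intervocalic voicing)
Only *yagape yields all of Fedilic zogope, Dekular yayabe.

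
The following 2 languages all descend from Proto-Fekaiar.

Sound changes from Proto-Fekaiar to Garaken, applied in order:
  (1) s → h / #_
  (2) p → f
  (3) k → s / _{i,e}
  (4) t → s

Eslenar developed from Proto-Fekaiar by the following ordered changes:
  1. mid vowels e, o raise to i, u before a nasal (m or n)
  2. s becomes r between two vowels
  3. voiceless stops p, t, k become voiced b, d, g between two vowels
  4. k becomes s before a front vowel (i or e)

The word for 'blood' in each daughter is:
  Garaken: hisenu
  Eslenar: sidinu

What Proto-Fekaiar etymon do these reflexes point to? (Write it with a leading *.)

*sitenu

Position 3: Garaken has s, Eslenar has d. Taking the neighbouring segments as reconstructed: Garaken s could go back to *t or *k or *s; Eslenar d could go back to *t or *d — the one source consistent with every daughter is *t.
Position 1: Garaken has h, Eslenar has s. Taking the neighbouring segments as reconstructed: Garaken h could go back to *s or *h; Eslenar s could go back to *k or *s — the one source consistent with every daughter is *s.
Position 4: Garaken has e, Eslenar has i. Garaken preserves e here (none of its changes turn any other segment into e), so the proto-segment is *e.
Verify the candidate proto-form against each daughter:
Garaken: *sitenu
  sitenu → hitenu   [debuccalisation]
  hitenu (rule 2 does not apply)
  hitenu (rule 3 does not apply)
  hitenu → hisenu   [unconditioned shift]
  giving Garaken hisenu.
Eslenar: *sitenu > sitinu > sidinu  (by pre-nasal raising, intervocalic voicing)
No other proto-form is consistent with every reflex, so the reconstruction is *sitenu.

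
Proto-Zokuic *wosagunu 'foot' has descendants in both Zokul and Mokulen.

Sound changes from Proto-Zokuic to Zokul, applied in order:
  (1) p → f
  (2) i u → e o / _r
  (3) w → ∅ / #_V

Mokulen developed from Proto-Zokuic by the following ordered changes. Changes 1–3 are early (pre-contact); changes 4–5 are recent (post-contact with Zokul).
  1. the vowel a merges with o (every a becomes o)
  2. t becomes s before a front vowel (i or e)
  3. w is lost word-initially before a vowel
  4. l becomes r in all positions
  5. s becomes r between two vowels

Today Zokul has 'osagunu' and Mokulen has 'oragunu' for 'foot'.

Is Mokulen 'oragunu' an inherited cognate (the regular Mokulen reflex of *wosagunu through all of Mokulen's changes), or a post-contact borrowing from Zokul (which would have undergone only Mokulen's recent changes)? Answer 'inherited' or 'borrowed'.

If inherited, *wosagunu would pass through all of Mokulen's changes:
Mokulen: *wosagunu > wosogunu > osogunu > orogunu  (by vowel merger, glide loss, rhotacism)
If borrowed from Zokul 'osagunu' after the early changes, it would undergo only the recent ones:
  rule 4 (unconditioned shift): no change (osagunu)
  rule 5 (rhotacism): osagunu → oragunu
  ⇒ as a loan: oragunu
Mokulen 'oragunu' matches the loan outcome 'oragunu', not the inherited 'orogunu' — it skipped the early Mokulen changes, so it was borrowed from Zokul.

borrowed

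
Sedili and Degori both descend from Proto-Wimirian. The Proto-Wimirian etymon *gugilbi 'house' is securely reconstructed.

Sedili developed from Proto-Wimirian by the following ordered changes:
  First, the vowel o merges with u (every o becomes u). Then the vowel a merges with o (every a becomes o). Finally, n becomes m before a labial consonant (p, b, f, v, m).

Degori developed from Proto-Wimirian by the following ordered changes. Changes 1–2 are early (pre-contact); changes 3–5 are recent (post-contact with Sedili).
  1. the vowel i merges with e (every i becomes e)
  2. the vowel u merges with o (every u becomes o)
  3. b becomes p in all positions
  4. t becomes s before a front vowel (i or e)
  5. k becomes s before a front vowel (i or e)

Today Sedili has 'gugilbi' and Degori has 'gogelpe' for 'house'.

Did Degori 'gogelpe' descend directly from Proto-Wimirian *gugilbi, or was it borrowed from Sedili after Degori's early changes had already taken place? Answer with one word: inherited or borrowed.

If inherited, *gugilbi would pass through all of Degori's changes:
Degori: *gugilbi
  gugilbi → gugelbe   [vowel merger]
  gugelbe → gogelbe   [vowel merger]
  gogelbe → gogelpe   [unconditioned shift]
  gogelpe (rule 4 does not apply)
  gogelpe (rule 5 does not apply)
  giving Degori gogelpe.
If borrowed from Sedili 'gugilbi' after the early changes, it would undergo only the recent ones:
  rule 3 (unconditioned shift): gugilbi → gugilpi
  rule 4 (palatalisation): no change (gugilpi)
  rule 5 (palatalisation): no change (gugilpi)
  ⇒ as a loan: gugilpi
Degori 'gogelpe' matches the inherited outcome exactly, so it is an inherited cognate, not a loan.

inherited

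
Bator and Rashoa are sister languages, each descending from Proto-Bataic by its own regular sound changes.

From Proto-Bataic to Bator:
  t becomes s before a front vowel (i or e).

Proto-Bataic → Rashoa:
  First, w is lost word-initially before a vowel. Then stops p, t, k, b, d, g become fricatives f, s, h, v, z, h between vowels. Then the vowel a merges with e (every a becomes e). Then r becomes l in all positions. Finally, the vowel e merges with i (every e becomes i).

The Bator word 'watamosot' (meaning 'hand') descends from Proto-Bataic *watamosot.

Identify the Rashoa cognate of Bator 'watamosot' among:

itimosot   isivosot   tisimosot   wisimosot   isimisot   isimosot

Rashoa: *watamosot > atamosot > asamosot > esemosot > isimosot  (by glide loss, intervocalic lenition, vowel merger, vowel merger)
Among the options, 'isimosot' alone shows every Rashoa change applied in order.

isimosot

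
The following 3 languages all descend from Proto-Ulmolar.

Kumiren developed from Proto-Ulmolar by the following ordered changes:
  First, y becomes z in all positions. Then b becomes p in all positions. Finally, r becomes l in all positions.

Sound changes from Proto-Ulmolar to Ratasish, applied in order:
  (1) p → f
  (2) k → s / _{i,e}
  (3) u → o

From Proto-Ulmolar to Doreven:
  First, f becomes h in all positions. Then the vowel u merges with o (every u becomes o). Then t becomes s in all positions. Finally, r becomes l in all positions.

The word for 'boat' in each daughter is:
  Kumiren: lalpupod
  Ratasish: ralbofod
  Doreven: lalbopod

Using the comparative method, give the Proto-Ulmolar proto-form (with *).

*ralbupod

Position 5: Kumiren has u, Ratasish has o, Doreven has o. Kumiren preserves u here (none of its changes turn any other segment into u), so the proto-segment is *u.
Position 1: Kumiren has l, Ratasish has r, Doreven has l. Ratasish preserves r here (none of its changes turn any other segment into r), so the proto-segment is *r.
Position 4: Kumiren has p, Ratasish has b, Doreven has b. Ratasish preserves b here (none of its changes turn any other segment into b), so the proto-segment is *b.
Continuing position by position gives *ralbupod; check it forward:
Kumiren: *ralbupod > ralpupod > lalpupod  (by unconditioned shift, unconditioned shift)
Ratasish: *ralbupod > ralbufod > ralbofod  (by unconditioned shift, vowel merger)
Doreven: *ralbupod > ralbopod > lalbopod  (by vowel merger, unconditioned shift)
No other proto-form is consistent with every reflex, so the reconstruction is *ralbupod.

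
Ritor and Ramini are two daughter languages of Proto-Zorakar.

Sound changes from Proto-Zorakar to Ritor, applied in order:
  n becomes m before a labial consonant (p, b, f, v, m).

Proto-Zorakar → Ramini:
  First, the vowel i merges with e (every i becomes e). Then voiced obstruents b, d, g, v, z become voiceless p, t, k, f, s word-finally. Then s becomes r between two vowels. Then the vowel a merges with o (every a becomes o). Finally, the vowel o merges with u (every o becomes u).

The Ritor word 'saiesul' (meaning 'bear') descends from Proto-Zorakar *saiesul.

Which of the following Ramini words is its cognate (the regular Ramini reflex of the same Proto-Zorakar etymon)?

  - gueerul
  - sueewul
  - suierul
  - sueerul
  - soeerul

Ramini: start from *saiesul.
  rule 1 (vowel merger): saiesul → saeesul
  rule 2: no change — saeesul
  rule 3 (rhotacism): saeesul → saeerul
  rule 4 (vowel merger): saeerul → soeerul
  rule 5 (vowel merger): soeerul → sueerul
  ⇒ Ramini sueerul
Among the options, 'sueerul' alone shows every Ramini change applied in order.

sueerul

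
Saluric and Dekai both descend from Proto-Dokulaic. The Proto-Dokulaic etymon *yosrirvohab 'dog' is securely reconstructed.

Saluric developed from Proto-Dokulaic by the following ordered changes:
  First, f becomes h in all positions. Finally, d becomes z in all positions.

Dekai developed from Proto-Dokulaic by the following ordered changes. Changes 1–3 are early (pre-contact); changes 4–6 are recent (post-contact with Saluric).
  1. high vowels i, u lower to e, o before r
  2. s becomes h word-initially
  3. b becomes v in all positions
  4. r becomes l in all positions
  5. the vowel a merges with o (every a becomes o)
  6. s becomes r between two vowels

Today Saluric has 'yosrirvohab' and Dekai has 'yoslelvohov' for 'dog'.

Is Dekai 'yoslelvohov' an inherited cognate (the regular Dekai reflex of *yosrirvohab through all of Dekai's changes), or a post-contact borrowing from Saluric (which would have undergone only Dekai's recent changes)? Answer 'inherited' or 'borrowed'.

inherited

If inherited, *yosrirvohab would pass through all of Dekai's changes:
Dekai: start from *yosrirvohab.
  rule 1 (pre-rhotic lowering): yosrirvohab → yosrervohab
  rule 2: no change — yosrervohab
  rule 3 (unconditioned shift): yosrervohab → yosrervohav
  rule 4 (unconditioned shift): yosrervohav → yoslelvohav
  rule 5 (vowel merger): yoslelvohav → yoslelvohov
  rule 6: no change — yoslelvohov
  ⇒ Dekai yoslelvohov
If borrowed from Saluric 'yosrirvohab' after the early changes, it would undergo only the recent ones:
  rule 4 (unconditioned shift): yosrirvohab → yoslilvohab
  rule 5 (vowel merger): yoslilvohab → yoslilvohob
  rule 6 (rhotacism): no change (yoslilvohob)
  ⇒ as a loan: yoslilvohob
Dekai 'yoslelvohov' matches the inherited outcome exactly, so it is an inherited cognate, not a loan.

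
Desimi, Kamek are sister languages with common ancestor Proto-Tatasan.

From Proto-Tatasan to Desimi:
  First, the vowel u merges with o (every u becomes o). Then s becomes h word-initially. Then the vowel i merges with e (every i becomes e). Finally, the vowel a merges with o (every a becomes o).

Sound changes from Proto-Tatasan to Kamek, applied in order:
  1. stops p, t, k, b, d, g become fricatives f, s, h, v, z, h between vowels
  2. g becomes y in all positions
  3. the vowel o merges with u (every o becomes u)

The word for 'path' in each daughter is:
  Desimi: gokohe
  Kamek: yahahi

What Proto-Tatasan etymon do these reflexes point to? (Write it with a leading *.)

*gakahi

Position 2: Desimi has o, Kamek has a. Kamek preserves a here (none of its changes turn any other segment into a), so the proto-segment is *a.
Position 4: Desimi has o, Kamek has a. Kamek preserves a here (none of its changes turn any other segment into a), so the proto-segment is *a.
Continuing position by position gives *gakahi; check it forward:
Desimi: *gakahi > gakahe > gokohe  (by vowel merger, vowel merger)
Kamek: start from *gakahi.
  rule 1 (intervocalic lenition): gakahi → gahahi
  rule 2 (unconditioned shift): gahahi → yahahi
  rule 3: no change — yahahi
  ⇒ Kamek yahahi
*gakahi is the unique common source.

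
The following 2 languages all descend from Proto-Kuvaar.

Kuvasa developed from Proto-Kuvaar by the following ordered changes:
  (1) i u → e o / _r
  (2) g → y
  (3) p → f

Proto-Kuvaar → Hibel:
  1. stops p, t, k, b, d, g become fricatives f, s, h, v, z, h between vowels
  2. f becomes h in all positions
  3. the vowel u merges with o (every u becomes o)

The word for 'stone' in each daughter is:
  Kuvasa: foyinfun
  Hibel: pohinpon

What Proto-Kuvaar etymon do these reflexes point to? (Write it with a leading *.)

*poginpun

Position 3: Kuvasa has y, Hibel has h. Taking the neighbouring segments as reconstructed: Kuvasa y could go back to *g or *y; Hibel h could go back to *p or *k or *g or *f or *h — the one source consistent with every daughter is *g.
Position 6: Kuvasa has f, Hibel has p. Hibel preserves p here (none of its changes turn any other segment into p), so the proto-segment is *p.
Verify the candidate proto-form against each daughter:
Kuvasa: *poginpun
  poginpun (rule 1 does not apply)
  poginpun → poyinpun   [unconditioned shift]
  poyinpun → foyinfun   [unconditioned shift]
  giving Kuvasa foyinfun.
Hibel: *poginpun > pohinpun > pohinpon  (by intervocalic lenition, vowel merger)
No other proto-form is consistent with every reflex, so the reconstruction is *poginpun.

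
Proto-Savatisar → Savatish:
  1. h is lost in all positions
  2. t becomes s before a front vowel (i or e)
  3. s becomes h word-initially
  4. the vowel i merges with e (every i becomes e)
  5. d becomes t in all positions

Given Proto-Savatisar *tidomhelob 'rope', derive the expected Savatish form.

Savatish: start from *tidomhelob.
  rule 1 (h-loss): tidomhelob → tidomelob
  rule 2 (palatalisation): tidomelob → sidomelob
  rule 3 (debuccalisation): sidomelob → hidomelob
  rule 4 (vowel merger): hidomelob → hedomelob
  rule 5 (unconditioned shift): hedomelob → hetomelob
  ⇒ Savatish hetomelob

hetomelob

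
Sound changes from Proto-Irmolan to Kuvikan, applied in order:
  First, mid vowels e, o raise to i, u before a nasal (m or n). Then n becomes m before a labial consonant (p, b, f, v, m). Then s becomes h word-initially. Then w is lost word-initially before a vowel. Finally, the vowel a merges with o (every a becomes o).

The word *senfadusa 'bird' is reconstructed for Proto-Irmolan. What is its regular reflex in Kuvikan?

Kuvikan: start from *senfadusa.
  rule 1 (pre-nasal raising): senfadusa → sinfadusa
  rule 2 (nasal place assimilation): sinfadusa → simfadusa
  rule 3 (debuccalisation): simfadusa → himfadusa
  rule 4: no change — himfadusa
  rule 5 (vowel merger): himfadusa → himfoduso
  ⇒ Kuvikan himfoduso

himfoduso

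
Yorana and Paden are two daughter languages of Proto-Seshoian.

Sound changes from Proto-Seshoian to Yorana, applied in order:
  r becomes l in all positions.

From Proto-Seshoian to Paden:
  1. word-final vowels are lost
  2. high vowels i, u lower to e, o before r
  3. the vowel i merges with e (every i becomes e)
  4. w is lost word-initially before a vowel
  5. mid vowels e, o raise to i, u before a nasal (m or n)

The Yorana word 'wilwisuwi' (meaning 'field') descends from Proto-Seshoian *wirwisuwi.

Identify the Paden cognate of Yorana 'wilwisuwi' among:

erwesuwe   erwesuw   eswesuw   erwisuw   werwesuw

Paden: start from *wirwisuwi.
  rule 1 (apocope): wirwisuwi → wirwisuw
  rule 2 (pre-rhotic lowering): wirwisuw → werwisuw
  rule 3 (vowel merger): werwisuw → werwesuw
  rule 4 (glide loss): werwesuw → erwesuw
  rule 5: no change — erwesuw
  ⇒ Paden erwesuw
Only 'erwesuw' matches the regular Paden development of *wirwisuwi.

erwesuw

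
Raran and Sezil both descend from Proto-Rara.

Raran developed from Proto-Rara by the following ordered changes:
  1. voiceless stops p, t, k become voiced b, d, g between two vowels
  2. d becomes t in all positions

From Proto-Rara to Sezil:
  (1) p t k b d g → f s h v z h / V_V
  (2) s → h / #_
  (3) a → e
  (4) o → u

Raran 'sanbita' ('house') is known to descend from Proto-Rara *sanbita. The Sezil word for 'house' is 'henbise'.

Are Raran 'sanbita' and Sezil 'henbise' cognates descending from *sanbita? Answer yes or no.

yes

Derive the expected Sezil reflex of *sanbita:
Sezil: *sanbita
  sanbita → sanbisa   [intervocalic lenition]
  sanbisa → hanbisa   [debuccalisation]
  hanbisa → henbise   [vowel merger]
  henbise (rule 4 does not apply)
  giving Sezil henbise.
Sezil 'henbise' matches the regular reflex exactly, so the pair is cognate.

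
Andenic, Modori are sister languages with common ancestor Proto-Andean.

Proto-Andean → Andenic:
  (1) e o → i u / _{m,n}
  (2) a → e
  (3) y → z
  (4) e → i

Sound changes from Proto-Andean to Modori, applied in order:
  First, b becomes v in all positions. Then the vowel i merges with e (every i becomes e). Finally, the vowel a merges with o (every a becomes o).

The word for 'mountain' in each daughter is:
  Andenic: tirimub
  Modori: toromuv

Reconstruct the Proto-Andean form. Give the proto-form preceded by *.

*taramub

Position 7: Andenic has b, Modori has v. Andenic preserves b here (none of its changes turn any other segment into b), so the proto-segment is *b.
Position 4: Andenic has i, Modori has o. Taking the neighbouring segments as reconstructed: Andenic i could go back to *a or *e or *i; Modori o could go back to *a or *o — the one source consistent with every daughter is *a.
Position 2: Andenic has i, Modori has o. Taking the neighbouring segments as reconstructed: Andenic i could go back to *a or *e or *i; Modori o could go back to *a or *o — the one source consistent with every daughter is *a.
Continuing position by position gives *taramub; check it forward:
Andenic: start from *taramub.
  rule 1: no change — taramub
  rule 2 (vowel merger): taramub → teremub
  rule 3: no change — teremub
  rule 4 (vowel merger): teremub → tirimub
  ⇒ Andenic tirimub
Modori: start from *taramub.
  rule 1 (unconditioned shift): taramub → taramuv
  rule 2: no change — taramuv
  rule 3 (vowel merger): taramuv → toromuv
  ⇒ Modori toromuv
Only *taramub yields all of Andenic tirimub, Modori toromuv.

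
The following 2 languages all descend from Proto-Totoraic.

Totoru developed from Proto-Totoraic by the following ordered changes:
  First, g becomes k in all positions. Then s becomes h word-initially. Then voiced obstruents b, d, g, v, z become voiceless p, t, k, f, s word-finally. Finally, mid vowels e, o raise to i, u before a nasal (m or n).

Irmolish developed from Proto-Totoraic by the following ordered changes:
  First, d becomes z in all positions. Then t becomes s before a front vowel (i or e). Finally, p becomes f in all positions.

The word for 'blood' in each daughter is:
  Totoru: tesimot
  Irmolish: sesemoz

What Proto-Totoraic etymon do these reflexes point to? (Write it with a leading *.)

Position 7: Totoru has t, Irmolish has z. Taking the neighbouring segments as reconstructed: Totoru t could go back to *t or *d; Irmolish z could go back to *d or *z — the one source consistent with every daughter is *d.
Position 1: Totoru has t, Irmolish has s. Taking the neighbouring segments as reconstructed: Totoru t can only go back to *t; Irmolish s could go back to *t or *s — the one source consistent with every daughter is *t.
Position 4: Totoru has i, Irmolish has e. Irmolish preserves e here (none of its changes turn any other segment into e), so the proto-segment is *e.
This points to *tesemod. Verify forward in each daughter:
Totoru: *tesemod
  tesemod (rule 1 does not apply)
  tesemod (rule 2 does not apply)
  tesemod → tesemot   [final devoicing]
  tesemot → tesimot   [pre-nasal raising]
  giving Totoru tesimot.
Irmolish: *tesemod
  tesemod → tesemoz   [unconditioned shift]
  tesemoz → sesemoz   [palatalisation]
  sesemoz (rule 3 does not apply)
  giving Irmolish sesemoz.
No other proto-form is consistent with every reflex, so the reconstruction is *tesemod.

*tesemod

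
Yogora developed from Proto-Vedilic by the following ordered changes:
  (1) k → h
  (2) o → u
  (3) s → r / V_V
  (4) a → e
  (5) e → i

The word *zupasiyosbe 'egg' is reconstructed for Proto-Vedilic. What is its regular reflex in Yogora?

zupiriyusbi

Yogora: start from *zupasiyosbe.
  rule 1: no change — zupasiyosbe
  rule 2 (vowel merger): zupasiyosbe → zupasiyusbe
  rule 3 (rhotacism): zupasiyusbe → zupariyusbe
  rule 4 (vowel merger): zupariyusbe → zuperiyusbe
  rule 5 (vowel merger): zuperiyusbe → zupiriyusbi
  ⇒ Yogora zupiriyusbi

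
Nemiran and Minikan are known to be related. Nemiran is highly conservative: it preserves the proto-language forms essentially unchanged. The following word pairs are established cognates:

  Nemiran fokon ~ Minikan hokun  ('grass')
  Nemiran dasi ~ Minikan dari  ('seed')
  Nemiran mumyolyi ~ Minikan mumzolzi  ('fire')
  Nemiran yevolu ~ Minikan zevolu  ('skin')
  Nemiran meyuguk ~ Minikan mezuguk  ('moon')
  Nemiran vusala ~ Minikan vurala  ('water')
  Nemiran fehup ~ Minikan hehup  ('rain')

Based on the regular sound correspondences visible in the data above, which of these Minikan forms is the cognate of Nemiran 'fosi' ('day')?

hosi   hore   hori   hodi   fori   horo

hori

fokon ~ hokun — Nemiran f corresponds to Minikan h word-initially before a back vowel.
dasi ~ dari — Nemiran s corresponds to Minikan r between vowels (before a front vowel).
Applying these to Nemiran 'fosi':
  fosi → hosi   (f→h word-initially before a back vowel)
  hosi → hori   (s→r between vowels (before a front vowel))
So the Minikan cognate is 'hori'.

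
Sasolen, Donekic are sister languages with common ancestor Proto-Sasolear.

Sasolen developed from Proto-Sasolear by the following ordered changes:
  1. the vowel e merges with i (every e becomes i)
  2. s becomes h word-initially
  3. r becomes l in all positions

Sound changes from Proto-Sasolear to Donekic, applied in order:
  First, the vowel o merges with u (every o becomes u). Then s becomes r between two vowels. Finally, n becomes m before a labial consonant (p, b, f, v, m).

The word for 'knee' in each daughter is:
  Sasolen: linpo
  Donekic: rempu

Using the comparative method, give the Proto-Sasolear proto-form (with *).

Position 5: Sasolen has o, Donekic has u. Sasolen preserves o here (none of its changes turn any other segment into o), so the proto-segment is *o.
Position 1: Sasolen has l, Donekic has r. Taking the neighbouring segments as reconstructed: Sasolen l could go back to *l or *r; Donekic r can only go back to *r — the one source consistent with every daughter is *r.
Continuing position by position gives *renpo; check it forward:
Sasolen: *renpo
  renpo → rinpo   [vowel merger]
  rinpo (rule 2 does not apply)
  rinpo → linpo   [unconditioned shift]
  giving Sasolen linpo.
Donekic: *renpo > renpu > rempu  (by vowel merger, nasal place assimilation)
Only *renpo yields all of Sasolen linpo, Donekic rempu.

*renpo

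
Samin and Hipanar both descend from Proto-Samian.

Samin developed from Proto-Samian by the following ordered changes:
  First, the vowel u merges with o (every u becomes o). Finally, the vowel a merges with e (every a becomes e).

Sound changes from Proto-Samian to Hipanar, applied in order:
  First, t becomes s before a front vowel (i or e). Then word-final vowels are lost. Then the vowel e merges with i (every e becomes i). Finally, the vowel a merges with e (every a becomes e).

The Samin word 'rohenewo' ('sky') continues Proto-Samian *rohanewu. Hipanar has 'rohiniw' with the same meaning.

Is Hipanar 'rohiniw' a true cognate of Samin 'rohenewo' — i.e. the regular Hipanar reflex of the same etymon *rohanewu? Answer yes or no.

Derive the expected Hipanar reflex of *rohanewu:
Hipanar: start from *rohanewu.
  rule 1: no change — rohanewu
  rule 2 (apocope): rohanewu → rohanew
  rule 3 (vowel merger): rohanew → rohaniw
  rule 4 (vowel merger): rohaniw → roheniw
  ⇒ Hipanar roheniw
The regular Hipanar reflex would be 'roheniw', but the attested form is 'rohiniw'. The correspondence is irregular, so they are not cognates (the Hipanar form has a different source).

no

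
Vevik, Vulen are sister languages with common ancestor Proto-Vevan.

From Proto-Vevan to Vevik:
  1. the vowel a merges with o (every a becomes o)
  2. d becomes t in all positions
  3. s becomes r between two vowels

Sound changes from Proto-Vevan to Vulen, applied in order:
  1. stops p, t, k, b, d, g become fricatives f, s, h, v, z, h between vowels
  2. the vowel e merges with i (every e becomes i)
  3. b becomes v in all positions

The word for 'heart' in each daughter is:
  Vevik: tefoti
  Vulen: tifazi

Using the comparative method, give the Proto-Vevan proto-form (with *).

Position 2: Vevik has e, Vulen has i. Vevik preserves e here (none of its changes turn any other segment into e), so the proto-segment is *e.
Position 5: Vevik has t, Vulen has z. Taking the neighbouring segments as reconstructed: Vevik t could go back to *t or *d; Vulen z could go back to *d or *z — the one source consistent with every daughter is *d.
Position 4: Vevik has o, Vulen has a. Vulen preserves a here (none of its changes turn any other segment into a), so the proto-segment is *a.
This points to *tefadi. Verify forward in each daughter:
Vevik: start from *tefadi.
  rule 1 (vowel merger): tefadi → tefodi
  rule 2 (unconditioned shift): tefodi → tefoti
  rule 3: no change — tefoti
  ⇒ Vevik tefoti
Vulen: start from *tefadi.
  rule 1 (intervocalic lenition): tefadi → tefazi
  rule 2 (vowel merger): tefazi → tifazi
  rule 3: no change — tifazi
  ⇒ Vulen tifazi
Only *tefadi yields all of Vevik tefoti, Vulen tifazi.

*tefadi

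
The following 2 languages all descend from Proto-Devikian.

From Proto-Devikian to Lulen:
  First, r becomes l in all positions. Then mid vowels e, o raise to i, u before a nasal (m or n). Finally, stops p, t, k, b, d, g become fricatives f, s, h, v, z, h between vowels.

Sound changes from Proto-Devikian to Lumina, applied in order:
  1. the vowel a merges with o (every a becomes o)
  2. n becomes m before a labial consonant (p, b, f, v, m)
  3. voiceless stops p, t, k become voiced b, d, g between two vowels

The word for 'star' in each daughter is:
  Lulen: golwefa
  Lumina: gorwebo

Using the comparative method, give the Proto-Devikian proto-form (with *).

*gorwepa

Position 7: Lulen has a, Lumina has o. Lulen preserves a here (none of its changes turn any other segment into a), so the proto-segment is *a.
Position 6: Lulen has f, Lumina has b. Taking the neighbouring segments as reconstructed: Lulen f could go back to *p or *f; Lumina b could go back to *p or *b — the one source consistent with every daughter is *p.
Position 3: Lulen has l, Lumina has r. Lumina preserves r here (none of its changes turn any other segment into r), so the proto-segment is *r.
The remaining positions agree across the daughters. Check the candidate against every language:
Lulen: *gorwepa
  gorwepa → golwepa   [unconditioned shift]
  golwepa (rule 2 does not apply)
  golwepa → golwefa   [intervocalic lenition]
  giving Lulen golwefa.
Lumina: start from *gorwepa.
  rule 1 (vowel merger): gorwepa → gorwepo
  rule 2: no change — gorwepo
  rule 3 (intervocalic voicing): gorwepo → gorwebo
  ⇒ Lumina gorwebo
*gorwepa is the unique common source.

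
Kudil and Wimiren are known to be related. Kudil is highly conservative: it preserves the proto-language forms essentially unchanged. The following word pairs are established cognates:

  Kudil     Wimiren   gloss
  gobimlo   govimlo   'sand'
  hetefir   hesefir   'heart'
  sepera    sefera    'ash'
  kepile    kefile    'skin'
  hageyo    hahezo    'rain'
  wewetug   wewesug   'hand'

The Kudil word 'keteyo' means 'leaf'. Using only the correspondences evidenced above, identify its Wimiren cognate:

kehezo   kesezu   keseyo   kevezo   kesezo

kesezo

hetefir ~ hesefir — Kudil t corresponds to Wimiren s between vowels (before a front vowel).
hageyo ~ hahezo — Kudil y corresponds to Wimiren z between vowels (before a back vowel).
Applying these to Kudil 'keteyo':
  keteyo → keseyo   (t→s between vowels (before a front vowel))
  keseyo → kesezo   (y→z between vowels (before a back vowel))
So the Wimiren cognate is 'kesezo'.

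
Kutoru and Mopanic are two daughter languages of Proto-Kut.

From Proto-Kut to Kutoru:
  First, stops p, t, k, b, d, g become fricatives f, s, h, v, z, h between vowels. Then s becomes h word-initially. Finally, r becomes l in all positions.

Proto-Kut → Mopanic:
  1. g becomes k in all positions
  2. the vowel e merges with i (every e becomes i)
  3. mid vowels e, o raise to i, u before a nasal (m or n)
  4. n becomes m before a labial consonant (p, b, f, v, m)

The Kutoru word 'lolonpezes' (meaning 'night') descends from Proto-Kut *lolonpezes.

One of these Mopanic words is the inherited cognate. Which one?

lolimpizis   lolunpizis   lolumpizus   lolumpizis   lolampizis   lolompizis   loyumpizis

Mopanic: *lolonpezes
  lolonpezes (rule 1 does not apply)
  lolonpezes → lolonpizis   [vowel merger]
  lolonpizis → lolunpizis   [pre-nasal raising]
  lolunpizis → lolumpizis   [nasal place assimilation]
  giving Mopanic lolumpizis.
Only 'lolumpizis' matches the regular Mopanic development of *lolonpezes.

lolumpizis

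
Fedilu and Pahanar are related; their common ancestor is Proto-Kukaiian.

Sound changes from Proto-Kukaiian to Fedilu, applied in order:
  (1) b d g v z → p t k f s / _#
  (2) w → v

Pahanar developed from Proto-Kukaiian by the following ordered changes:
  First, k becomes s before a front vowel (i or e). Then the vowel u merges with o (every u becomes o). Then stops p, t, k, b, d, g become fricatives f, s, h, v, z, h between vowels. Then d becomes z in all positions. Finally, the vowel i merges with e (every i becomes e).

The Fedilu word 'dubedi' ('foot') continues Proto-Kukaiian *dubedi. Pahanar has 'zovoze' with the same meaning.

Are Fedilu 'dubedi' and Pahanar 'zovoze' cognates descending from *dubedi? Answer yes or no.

no

Derive the expected Pahanar reflex of *dubedi:
Pahanar: *dubedi
  dubedi (rule 1 does not apply)
  dubedi → dobedi   [vowel merger]
  dobedi → dovezi   [intervocalic lenition]
  dovezi → zovezi   [unconditioned shift]
  zovezi → zoveze   [vowel merger]
  giving Pahanar zoveze.
The regular Pahanar reflex would be 'zoveze', but the attested form is 'zovoze'. The correspondence is irregular, so they are not cognates (the Pahanar form has a different source).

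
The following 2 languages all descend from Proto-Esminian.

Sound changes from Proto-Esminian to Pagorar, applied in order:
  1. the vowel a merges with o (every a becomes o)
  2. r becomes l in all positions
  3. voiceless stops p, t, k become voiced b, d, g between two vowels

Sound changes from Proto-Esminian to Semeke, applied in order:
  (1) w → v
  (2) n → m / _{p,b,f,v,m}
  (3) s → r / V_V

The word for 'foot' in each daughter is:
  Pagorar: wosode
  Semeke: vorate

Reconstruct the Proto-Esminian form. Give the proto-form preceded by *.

Position 5: Pagorar has d, Semeke has t. Semeke preserves t here (none of its changes turn any other segment into t), so the proto-segment is *t.
Position 4: Pagorar has o, Semeke has a. Semeke preserves a here (none of its changes turn any other segment into a), so the proto-segment is *a.
Position 1: Pagorar has w, Semeke has v. Pagorar preserves w here (none of its changes turn any other segment into w), so the proto-segment is *w.
Verify the candidate proto-form against each daughter:
Pagorar: *wosate > wosote > wosode  (by vowel merger, intervocalic voicing)
Semeke: start from *wosate.
  rule 1 (unconditioned shift): wosate → vosate
  rule 2: no change — vosate
  rule 3 (rhotacism): vosate → vorate
  ⇒ Semeke vorate
*wosate is the unique common source.

*wosate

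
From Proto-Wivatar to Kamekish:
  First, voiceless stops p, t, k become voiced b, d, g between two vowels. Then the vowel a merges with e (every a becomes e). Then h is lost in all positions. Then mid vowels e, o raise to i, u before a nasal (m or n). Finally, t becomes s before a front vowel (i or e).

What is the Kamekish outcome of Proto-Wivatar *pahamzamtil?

peimzimsil

Kamekish: start from *pahamzamtil.
  rule 1: no change — pahamzamtil
  rule 2 (vowel merger): pahamzamtil → pehemzemtil
  rule 3 (h-loss): pehemzemtil → peemzemtil
  rule 4 (pre-nasal raising): peemzemtil → peimzimtil
  rule 5 (palatalisation): peimzimtil → peimzimsil
  ⇒ Kamekish peimzimsil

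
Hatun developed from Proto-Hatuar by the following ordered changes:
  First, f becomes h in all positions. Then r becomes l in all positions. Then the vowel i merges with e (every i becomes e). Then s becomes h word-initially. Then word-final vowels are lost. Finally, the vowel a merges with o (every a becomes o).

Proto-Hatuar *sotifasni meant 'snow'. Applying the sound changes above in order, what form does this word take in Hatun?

Hatun: start from *sotifasni.
  rule 1 (unconditioned shift): sotifasni → sotihasni
  rule 2: no change — sotihasni
  rule 3 (vowel merger): sotihasni → sotehasne
  rule 4 (debuccalisation): sotehasne → hotehasne
  rule 5 (apocope): hotehasne → hotehasn
  rule 6 (vowel merger): hotehasn → hotehosn
  ⇒ Hatun hotehosn

hotehosn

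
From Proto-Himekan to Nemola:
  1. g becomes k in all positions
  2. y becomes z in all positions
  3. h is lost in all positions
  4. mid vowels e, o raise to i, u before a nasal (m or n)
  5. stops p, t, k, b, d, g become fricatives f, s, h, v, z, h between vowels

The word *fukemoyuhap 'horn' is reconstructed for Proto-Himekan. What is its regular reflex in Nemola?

Nemola: *fukemoyuhap > fukemozuhap > fukemozuap > fukimozuap > fuhimozuap  (by unconditioned shift, h-loss, pre-nasal raising, intervocalic lenition)

fuhimozuap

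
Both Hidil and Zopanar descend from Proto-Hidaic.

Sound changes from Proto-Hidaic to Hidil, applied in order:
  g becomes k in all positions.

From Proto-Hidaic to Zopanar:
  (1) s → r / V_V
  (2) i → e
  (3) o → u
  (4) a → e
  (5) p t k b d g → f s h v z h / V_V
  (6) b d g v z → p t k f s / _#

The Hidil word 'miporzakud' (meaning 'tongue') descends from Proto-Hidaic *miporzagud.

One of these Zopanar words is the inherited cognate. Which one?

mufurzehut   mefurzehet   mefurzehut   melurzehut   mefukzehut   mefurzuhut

mefurzehut

Zopanar: *miporzagud
  miporzagud (rule 1 does not apply)
  miporzagud → meporzagud   [vowel merger]
  meporzagud → mepurzagud   [vowel merger]
  mepurzagud → mepurzegud   [vowel merger]
  mepurzegud → mefurzehud   [intervocalic lenition]
  mefurzehud → mefurzehut   [final devoicing]
  giving Zopanar mefurzehut.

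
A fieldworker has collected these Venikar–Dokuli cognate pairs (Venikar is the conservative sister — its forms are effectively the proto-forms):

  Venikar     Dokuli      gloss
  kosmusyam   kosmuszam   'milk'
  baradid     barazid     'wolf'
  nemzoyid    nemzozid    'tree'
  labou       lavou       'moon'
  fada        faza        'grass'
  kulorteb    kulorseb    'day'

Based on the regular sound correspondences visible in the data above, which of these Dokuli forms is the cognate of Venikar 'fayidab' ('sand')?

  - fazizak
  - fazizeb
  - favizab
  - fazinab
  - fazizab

fazizab

nemzoyid ~ nemzozid — Venikar y corresponds to Dokuli z between vowels (before a front vowel).
fada ~ faza — Venikar d corresponds to Dokuli z between vowels (before a back vowel).
Applying these to Venikar 'fayidab':
  fayidab → fazidab   (y→z between vowels (before a front vowel))
  fazidab → fazizab   (d→z between vowels (before a back vowel))
So the Dokuli cognate is 'fazizab'.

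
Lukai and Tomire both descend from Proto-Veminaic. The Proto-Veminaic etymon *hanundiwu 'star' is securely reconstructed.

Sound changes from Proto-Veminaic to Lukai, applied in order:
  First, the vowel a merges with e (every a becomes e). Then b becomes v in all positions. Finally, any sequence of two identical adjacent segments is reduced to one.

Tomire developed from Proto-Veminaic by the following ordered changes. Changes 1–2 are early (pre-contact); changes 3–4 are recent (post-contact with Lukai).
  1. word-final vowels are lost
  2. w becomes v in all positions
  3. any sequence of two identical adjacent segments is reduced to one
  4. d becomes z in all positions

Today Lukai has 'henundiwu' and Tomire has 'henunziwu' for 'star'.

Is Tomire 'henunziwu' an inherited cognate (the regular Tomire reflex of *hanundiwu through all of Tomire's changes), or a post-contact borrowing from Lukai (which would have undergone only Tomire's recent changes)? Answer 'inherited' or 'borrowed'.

borrowed

If inherited, *hanundiwu would pass through all of Tomire's changes:
Tomire: *hanundiwu
  hanundiwu → hanundiw   [apocope]
  hanundiw → hanundiv   [unconditioned shift]
  hanundiv (rule 3 does not apply)
  hanundiv → hanunziv   [unconditioned shift]
  giving Tomire hanunziv.
If borrowed from Lukai 'henundiwu' after the early changes, it would undergo only the recent ones:
  rule 3 (degemination): no change (henundiwu)
  rule 4 (unconditioned shift): henundiwu → henunziwu
  ⇒ as a loan: henunziwu
Tomire 'henunziwu' matches the loan outcome 'henunziwu', not the inherited 'hanunziv' — it skipped the early Tomire changes, so it was borrowed from Lukai.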